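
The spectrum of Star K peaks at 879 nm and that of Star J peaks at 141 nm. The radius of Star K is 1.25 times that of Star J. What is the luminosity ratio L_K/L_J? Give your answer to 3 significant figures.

0.00103

Wien's law gives T ∝ 1/λ_max, so T_K/T_J = λ_J/λ_K = 141/879 = 0.1604.
Then L ∝ R²T⁴ gives L_K/L_J = (1.25)² × (0.1604)⁴ = 1.562 × 6.621×10^-4 = 0.001035.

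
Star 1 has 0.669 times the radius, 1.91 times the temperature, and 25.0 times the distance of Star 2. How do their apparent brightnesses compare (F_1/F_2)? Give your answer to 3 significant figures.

L_1/L_2 = (R_1/R_2)²(T_1/T_2)⁴ = (0.669)² × (1.91)⁴ = 5.956.
F_1/F_2 = (L_1/L_2)/(d_1/d_2)² = 5.956 / (25.0)² = 0.009530.

0.00953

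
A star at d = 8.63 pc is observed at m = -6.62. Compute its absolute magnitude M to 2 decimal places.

-6.30

M = m − 5 log₁₀(d/10 pc) = -6.62 − 5 log₁₀(8.63/10)
  = -6.62 − 5 × -0.064 = -6.62 − -0.32 = -6.30.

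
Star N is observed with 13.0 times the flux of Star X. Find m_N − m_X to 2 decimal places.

-2.78

m_N − m_X = −2.5 log₁₀(F_N/F_X) = −2.5 log₁₀(13.0) = −2.5 × (1.114) = -2.785.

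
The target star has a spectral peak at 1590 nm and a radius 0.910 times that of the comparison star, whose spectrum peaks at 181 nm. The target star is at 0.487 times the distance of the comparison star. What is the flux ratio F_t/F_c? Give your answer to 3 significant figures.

Wien's law: T_t/T_c = λ_c/λ_t = 181/1590 = 0.1138.
L_t/L_c = (R_t/R_c)²(T_t/T_c)⁴ = (0.910)²(0.1138)⁴ = 1.391×10^-4.
F_t/F_c = (L_t/L_c)/(d_t/d_c)² = 1.391×10^-4/(0.487)² = 5.863×10^-4.

5.86×10^-4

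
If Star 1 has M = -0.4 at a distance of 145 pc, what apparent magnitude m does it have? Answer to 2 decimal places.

m = M + 5 log₁₀(d/10 pc) = -0.4 + 5 log₁₀(145/10)
  = -0.4 + 5 × 1.161 = -0.4 + 5.81 = 5.41.

5.41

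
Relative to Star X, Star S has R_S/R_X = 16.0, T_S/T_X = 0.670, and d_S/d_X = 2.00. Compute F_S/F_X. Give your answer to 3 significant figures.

12.9

L_S/L_X = (R_S/R_X)²(T_S/T_X)⁴ = (16.0)² × (0.670)⁴ = 51.59.
F_S/F_X = (L_S/L_X)/(d_S/d_X)² = 51.59 / (2.00)² = 12.90.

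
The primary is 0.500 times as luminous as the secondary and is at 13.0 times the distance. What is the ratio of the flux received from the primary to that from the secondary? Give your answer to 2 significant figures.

F = L/(4πd²), so F_p/F_s = (L_p/L_s) / (d_p/d_s)²
= 0.500 / (13.0)² = 0.500 / 169.0 = 0.002959.

0.0030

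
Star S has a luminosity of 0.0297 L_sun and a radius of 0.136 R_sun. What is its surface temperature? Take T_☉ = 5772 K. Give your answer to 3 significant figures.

6.50×10^3 K

T/T_☉ = (L/L_☉)^(1/4) / (R/R_☉)^(1/2)
T = 5772 × (0.0297)^(1/4) / √(0.136) = 5772 × 0.4151 / 0.3688 = 6497 K.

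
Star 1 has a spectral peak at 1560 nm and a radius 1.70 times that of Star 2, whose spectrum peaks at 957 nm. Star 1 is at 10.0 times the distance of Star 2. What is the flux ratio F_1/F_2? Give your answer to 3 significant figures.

Wien's law: T_1/T_2 = λ_2/λ_1 = 957/1560 = 0.6135.
L_1/L_2 = (R_1/R_2)²(T_1/T_2)⁴ = (1.70)²(0.6135)⁴ = 0.4093.
F_1/F_2 = (L_1/L_2)/(d_1/d_2)² = 0.4093/(10.0)² = 0.004093.

0.00409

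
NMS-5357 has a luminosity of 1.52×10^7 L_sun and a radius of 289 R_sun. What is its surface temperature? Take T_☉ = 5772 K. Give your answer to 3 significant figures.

T/T_☉ = (L/L_☉)^(1/4) / (R/R_☉)^(1/2)
T = 5772 × (1.52×10^7)^(1/4) / √(289) = 5772 × 62.44 / 17.00 = 2.120×10^4 K.

2.12×10^4 K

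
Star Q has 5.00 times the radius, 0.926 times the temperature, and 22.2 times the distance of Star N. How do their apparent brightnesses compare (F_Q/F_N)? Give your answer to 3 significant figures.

L_Q/L_N = (R_Q/R_N)²(T_Q/T_N)⁴ = (5.00)² × (0.926)⁴ = 18.38.
F_Q/F_N = (L_Q/L_N)/(d_Q/d_N)² = 18.38 / (22.2)² = 0.03730.

0.0373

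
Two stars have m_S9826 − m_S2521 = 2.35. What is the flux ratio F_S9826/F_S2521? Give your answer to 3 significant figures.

F_S9826/F_S2521 = 10^(−(m_S9826 − m_S2521)/2.5) = 10^(-2.35/2.5) = 10^-0.940 = 0.1148.

0.115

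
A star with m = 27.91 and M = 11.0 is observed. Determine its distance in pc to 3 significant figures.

m − M = 5 log₁₀(d/10 pc)
27.91 − (11.0) = 16.91 = 5 log₁₀(d/10)
d = 10 × 10^(16.91/5) = 10 × 10^3.382 = 2.410×10^4 pc.

2.41×10^4 pc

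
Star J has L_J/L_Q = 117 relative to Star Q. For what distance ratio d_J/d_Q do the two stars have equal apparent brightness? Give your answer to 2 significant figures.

11

Equal flux requires L_J/d_J² = L_Q/d_Q², so d_J/d_Q = √(L_J/L_Q)
= √(117) = 10.82.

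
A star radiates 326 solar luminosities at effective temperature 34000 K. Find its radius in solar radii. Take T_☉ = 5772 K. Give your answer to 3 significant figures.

R/R_☉ = √(L/L_☉) / (T/T_☉)² = √(326) / (5.891)²
       = 18.06 / 34.70 = 0.5204.

0.520 solar radii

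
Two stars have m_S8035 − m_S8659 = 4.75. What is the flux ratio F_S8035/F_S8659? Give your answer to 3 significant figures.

0.0126

F_S8035/F_S8659 = 10^(−(m_S8035 − m_S8659)/2.5) = 10^(-4.75/2.5) = 10^-1.900 = 0.01259.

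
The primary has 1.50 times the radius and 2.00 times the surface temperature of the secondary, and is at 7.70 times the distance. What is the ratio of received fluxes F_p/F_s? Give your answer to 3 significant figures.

0.607

L_p/L_s = (R_p/R_s)²(T_p/T_s)⁴ = (1.50)² × (2.00)⁴ = 36.00.
F_p/F_s = (L_p/L_s)/(d_p/d_s)² = 36.00 / (7.70)² = 0.6072.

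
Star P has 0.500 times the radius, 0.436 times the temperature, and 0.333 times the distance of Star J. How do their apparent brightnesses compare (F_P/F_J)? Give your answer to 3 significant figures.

0.0815

L_P/L_J = (R_P/R_J)²(T_P/T_J)⁴ = (0.500)² × (0.436)⁴ = 0.009034.
F_P/F_J = (L_P/L_J)/(d_P/d_J)² = 0.009034 / (0.333)² = 0.08147.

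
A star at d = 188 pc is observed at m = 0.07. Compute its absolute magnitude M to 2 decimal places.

-6.30

M = m − 5 log₁₀(d/10 pc) = 0.07 − 5 log₁₀(188/10)
  = 0.07 − 5 × 1.274 = 0.07 − 6.37 = -6.30.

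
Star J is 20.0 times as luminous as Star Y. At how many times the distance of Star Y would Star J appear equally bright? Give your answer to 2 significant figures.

4.5

Equal flux requires L_J/d_J² = L_Y/d_Y², so d_J/d_Y = √(L_J/L_Y)
= √(20.0) = 4.472.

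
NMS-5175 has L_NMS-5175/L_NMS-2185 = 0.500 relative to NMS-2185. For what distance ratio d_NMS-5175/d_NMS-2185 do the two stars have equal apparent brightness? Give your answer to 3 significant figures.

0.707

Equal flux requires L_NMS-5175/d_NMS-5175² = L_NMS-2185/d_NMS-2185², so d_NMS-5175/d_NMS-2185 = √(L_NMS-5175/L_NMS-2185)
= √(0.500) = 0.7071.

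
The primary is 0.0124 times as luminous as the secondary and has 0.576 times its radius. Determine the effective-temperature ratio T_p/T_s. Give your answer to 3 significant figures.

L ∝ R²T⁴ gives T ∝ (L/R²)^(1/4), so
T_p/T_s = (0.0124 / 0.576²)^(1/4) = (0.03737)^(1/4) = 0.4397.

0.440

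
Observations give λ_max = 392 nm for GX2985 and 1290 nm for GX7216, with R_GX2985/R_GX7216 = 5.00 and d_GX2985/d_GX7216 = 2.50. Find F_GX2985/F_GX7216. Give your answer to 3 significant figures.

469

Wien's law: T_GX2985/T_GX7216 = λ_GX7216/λ_GX2985 = 1290/392 = 3.291.
L_GX2985/L_GX7216 = (R_GX2985/R_GX7216)²(T_GX2985/T_GX7216)⁴ = (5.00)²(3.291)⁴ = 2932.
F_GX2985/F_GX7216 = (L_GX2985/L_GX7216)/(d_GX2985/d_GX7216)² = 2932/(2.50)² = 469.1.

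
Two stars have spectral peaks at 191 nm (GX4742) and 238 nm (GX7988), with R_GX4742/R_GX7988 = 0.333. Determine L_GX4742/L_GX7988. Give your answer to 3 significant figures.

0.267

Wien's law gives T ∝ 1/λ_max, so T_GX4742/T_GX7988 = λ_GX7988/λ_GX4742 = 238/191 = 1.246.
Then L ∝ R²T⁴ gives L_GX4742/L_GX7988 = (0.333)² × (1.246)⁴ = 0.1109 × 2.411 = 0.2673.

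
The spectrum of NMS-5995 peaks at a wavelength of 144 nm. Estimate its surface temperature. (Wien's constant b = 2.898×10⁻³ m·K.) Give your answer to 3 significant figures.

2.01×10^4 K

T = b/λ_max = 2.898×10⁻³ / (144×10⁻⁹) = 2.012×10^4 K.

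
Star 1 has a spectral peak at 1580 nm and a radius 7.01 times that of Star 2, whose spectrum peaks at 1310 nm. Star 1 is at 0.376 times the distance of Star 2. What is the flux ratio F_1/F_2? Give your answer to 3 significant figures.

Wien's law: T_1/T_2 = λ_2/λ_1 = 1310/1580 = 0.8291.
L_1/L_2 = (R_1/R_2)²(T_1/T_2)⁴ = (7.01)²(0.8291)⁴ = 23.22.
F_1/F_2 = (L_1/L_2)/(d_1/d_2)² = 23.22/(0.376)² = 164.3.

164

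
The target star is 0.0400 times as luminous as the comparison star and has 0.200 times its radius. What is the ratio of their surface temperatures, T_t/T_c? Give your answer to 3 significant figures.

1.00

L ∝ R²T⁴ gives T ∝ (L/R²)^(1/4), so
T_t/T_c = (0.0400 / 0.200²)^(1/4) = (1.000)^(1/4) = 1.000.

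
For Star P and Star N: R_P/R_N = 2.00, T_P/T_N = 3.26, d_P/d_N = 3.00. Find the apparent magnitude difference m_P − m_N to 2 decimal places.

-4.25

L_P/L_N = (2.00)²(3.26)⁴ = 451.8.
F_P/F_N = (L_P/L_N)/(d_P/d_N)² = 451.8/9.000 = 50.20.
m_P − m_N = −2.5 log₁₀(50.20) = -4.25.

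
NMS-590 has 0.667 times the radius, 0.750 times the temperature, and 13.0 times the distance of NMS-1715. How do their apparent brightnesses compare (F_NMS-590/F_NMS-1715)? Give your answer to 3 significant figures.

8.33×10^-4

L_NMS-590/L_NMS-1715 = (R_NMS-590/R_NMS-1715)²(T_NMS-590/T_NMS-1715)⁴ = (0.667)² × (0.750)⁴ = 0.1408.
F_NMS-590/F_NMS-1715 = (L_NMS-590/L_NMS-1715)/(d_NMS-590/d_NMS-1715)² = 0.1408 / (13.0)² = 8.329×10^-4.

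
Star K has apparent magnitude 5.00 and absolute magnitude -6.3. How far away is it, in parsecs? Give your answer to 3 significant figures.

m − M = 5 log₁₀(d/10 pc)
5.00 − (-6.3) = 11.30 = 5 log₁₀(d/10)
d = 10 × 10^(11.30/5) = 10 × 10^2.260 = 1820 pc.

1.82×10^3 pc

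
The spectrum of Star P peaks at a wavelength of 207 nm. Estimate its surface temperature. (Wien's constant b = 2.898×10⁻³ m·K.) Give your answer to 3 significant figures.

1.40×10^4 K

T = b/λ_max = 2.898×10⁻³ / (207×10⁻⁹) = 1.400×10^4 K.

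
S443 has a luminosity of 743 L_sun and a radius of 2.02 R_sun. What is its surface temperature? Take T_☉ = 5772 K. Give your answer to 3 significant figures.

2.12×10^4 K

T/T_☉ = (L/L_☉)^(1/4) / (R/R_☉)^(1/2)
T = 5772 × (743)^(1/4) / √(2.02) = 5772 × 5.221 / 1.421 = 2.120×10^4 K.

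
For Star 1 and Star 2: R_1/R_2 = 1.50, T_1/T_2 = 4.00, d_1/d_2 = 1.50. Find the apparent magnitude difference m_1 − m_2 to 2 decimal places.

L_1/L_2 = (1.50)²(4.00)⁴ = 576.0.
F_1/F_2 = (L_1/L_2)/(d_1/d_2)² = 576.0/2.250 = 256.0.
m_1 − m_2 = −2.5 log₁₀(256.0) = -6.02.

-6.02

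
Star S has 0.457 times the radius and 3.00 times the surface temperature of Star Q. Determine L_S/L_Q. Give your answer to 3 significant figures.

From the Stefan–Boltzmann law, L ∝ R²T⁴, so
L_S/L_Q = (R_S/R_Q)² (T_S/T_Q)⁴ = (0.457)² × (3.00)⁴ = 0.2088 × 81.00 = 16.92.

16.9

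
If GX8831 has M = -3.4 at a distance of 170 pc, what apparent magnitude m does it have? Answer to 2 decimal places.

m = M + 5 log₁₀(d/10 pc) = -3.4 + 5 log₁₀(170/10)
  = -3.4 + 5 × 1.230 = -3.4 + 6.15 = 2.75.

2.75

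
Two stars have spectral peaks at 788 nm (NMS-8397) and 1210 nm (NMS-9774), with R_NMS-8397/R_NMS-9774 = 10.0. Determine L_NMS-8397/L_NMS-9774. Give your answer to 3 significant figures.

556

Wien's law gives T ∝ 1/λ_max, so T_NMS-8397/T_NMS-9774 = λ_NMS-9774/λ_NMS-8397 = 1210/788 = 1.536.
Then L ∝ R²T⁴ gives L_NMS-8397/L_NMS-9774 = (10.0)² × (1.536)⁴ = 100.0 × 5.560 = 556.0.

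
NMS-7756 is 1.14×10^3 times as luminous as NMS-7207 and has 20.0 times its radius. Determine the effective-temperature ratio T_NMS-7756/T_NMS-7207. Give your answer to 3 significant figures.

L ∝ R²T⁴ gives T ∝ (L/R²)^(1/4), so
T_NMS-7756/T_NMS-7207 = (1.14×10^3 / 20.0²)^(1/4) = (2.850)^(1/4) = 1.299.

1.30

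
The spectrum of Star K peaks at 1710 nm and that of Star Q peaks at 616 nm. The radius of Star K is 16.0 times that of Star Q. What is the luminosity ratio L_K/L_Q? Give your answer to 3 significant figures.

Wien's law gives T ∝ 1/λ_max, so T_K/T_Q = λ_Q/λ_K = 616/1710 = 0.3602.
Then L ∝ R²T⁴ gives L_K/L_Q = (16.0)² × (0.3602)⁴ = 256.0 × 0.01684 = 4.311.

4.31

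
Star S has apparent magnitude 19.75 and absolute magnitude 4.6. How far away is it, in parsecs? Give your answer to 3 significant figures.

1.07×10^4 pc

m − M = 5 log₁₀(d/10 pc)
19.75 − (4.6) = 15.15 = 5 log₁₀(d/10)
d = 10 × 10^(15.15/5) = 10 × 10^3.030 = 1.072×10^4 pc.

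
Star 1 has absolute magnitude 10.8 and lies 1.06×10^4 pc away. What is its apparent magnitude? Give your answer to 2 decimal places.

m = M + 5 log₁₀(d/10 pc) = 10.8 + 5 log₁₀(1.06×10^4/10)
  = 10.8 + 5 × 3.025 = 10.8 + 15.13 = 25.93.

25.93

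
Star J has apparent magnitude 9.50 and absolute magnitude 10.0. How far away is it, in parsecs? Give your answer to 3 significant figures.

m − M = 5 log₁₀(d/10 pc)
9.50 − (10.0) = -0.50 = 5 log₁₀(d/10)
d = 10 × 10^(-0.50/5) = 10 × 10^-0.100 = 7.943 pc.

7.94 pc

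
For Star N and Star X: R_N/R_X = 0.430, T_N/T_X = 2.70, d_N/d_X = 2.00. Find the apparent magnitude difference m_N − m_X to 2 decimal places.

L_N/L_X = (0.430)²(2.70)⁴ = 9.826.
F_N/F_X = (L_N/L_X)/(d_N/d_X)² = 9.826/4.000 = 2.457.
m_N − m_X = −2.5 log₁₀(2.457) = -0.98.

-0.98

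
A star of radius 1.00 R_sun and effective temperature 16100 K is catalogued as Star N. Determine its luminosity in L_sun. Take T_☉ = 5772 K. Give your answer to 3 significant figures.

60.5 L_sun

L/L_☉ = (R/R_☉)² (T/T_☉)⁴ = (1.00)² × (16100/5772)⁴
       = 1.000 × (2.789)⁴ = 1.000 × 60.53 = 60.53.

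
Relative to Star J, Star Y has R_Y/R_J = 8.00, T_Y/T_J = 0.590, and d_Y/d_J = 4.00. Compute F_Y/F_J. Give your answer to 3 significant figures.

L_Y/L_J = (R_Y/R_J)²(T_Y/T_J)⁴ = (8.00)² × (0.590)⁴ = 7.755.
F_Y/F_J = (L_Y/L_J)/(d_Y/d_J)² = 7.755 / (4.00)² = 0.4847.

0.485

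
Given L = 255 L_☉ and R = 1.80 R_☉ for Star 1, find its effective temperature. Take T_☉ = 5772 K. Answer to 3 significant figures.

1.72×10^4 K

T/T_☉ = (L/L_☉)^(1/4) / (R/R_☉)^(1/2)
T = 5772 × (255)^(1/4) / √(1.80) = 5772 × 3.996 / 1.342 = 1.719×10^4 K.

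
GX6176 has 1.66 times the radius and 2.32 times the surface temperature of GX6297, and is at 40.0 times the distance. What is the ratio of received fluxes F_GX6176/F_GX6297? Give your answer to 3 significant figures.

L_GX6176/L_GX6297 = (R_GX6176/R_GX6297)²(T_GX6176/T_GX6297)⁴ = (1.66)² × (2.32)⁴ = 79.83.
F_GX6176/F_GX6297 = (L_GX6176/L_GX6297)/(d_GX6176/d_GX6297)² = 79.83 / (40.0)² = 0.04989.

0.0499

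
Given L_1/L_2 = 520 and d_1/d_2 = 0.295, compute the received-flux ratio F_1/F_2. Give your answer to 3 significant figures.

5.98×10^3

F = L/(4πd²), so F_1/F_2 = (L_1/L_2) / (d_1/d_2)²
= 520 / (0.295)² = 520 / 0.08702 = 5975.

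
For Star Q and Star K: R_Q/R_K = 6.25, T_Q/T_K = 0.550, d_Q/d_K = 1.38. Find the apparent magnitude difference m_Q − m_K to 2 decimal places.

L_Q/L_K = (6.25)²(0.550)⁴ = 3.574.
F_Q/F_K = (L_Q/L_K)/(d_Q/d_K)² = 3.574/1.904 = 1.877.
m_Q − m_K = −2.5 log₁₀(1.877) = -0.68.

-0.68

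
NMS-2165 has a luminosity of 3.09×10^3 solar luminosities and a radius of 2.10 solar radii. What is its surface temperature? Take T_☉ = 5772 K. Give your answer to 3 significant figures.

T/T_☉ = (L/L_☉)^(1/4) / (R/R_☉)^(1/2)
T = 5772 × (3.09×10^3)^(1/4) / √(2.10) = 5772 × 7.456 / 1.449 = 2.970×10^4 K.

2.97×10^4 K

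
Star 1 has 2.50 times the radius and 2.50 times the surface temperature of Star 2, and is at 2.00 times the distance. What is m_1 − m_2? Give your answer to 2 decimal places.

-4.46

L_1/L_2 = (2.50)²(2.50)⁴ = 244.1.
F_1/F_2 = (L_1/L_2)/(d_1/d_2)² = 244.1/4.000 = 61.04.
m_1 − m_2 = −2.5 log₁₀(61.04) = -4.46.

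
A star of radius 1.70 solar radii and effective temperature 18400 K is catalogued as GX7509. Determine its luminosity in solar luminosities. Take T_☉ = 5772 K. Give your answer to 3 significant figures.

298 solar luminosities

L/L_☉ = (R/R_☉)² (T/T_☉)⁴ = (1.70)² × (18400/5772)⁴
       = 2.890 × (3.188)⁴ = 2.890 × 103.3 = 298.4.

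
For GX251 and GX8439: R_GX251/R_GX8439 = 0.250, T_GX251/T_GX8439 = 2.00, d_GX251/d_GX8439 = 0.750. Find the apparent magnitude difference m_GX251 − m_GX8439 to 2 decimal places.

-0.62

L_GX251/L_GX8439 = (0.250)²(2.00)⁴ = 1.000.
F_GX251/F_GX8439 = (L_GX251/L_GX8439)/(d_GX251/d_GX8439)² = 1.000/0.5625 = 1.778.
m_GX251 − m_GX8439 = −2.5 log₁₀(1.778) = -0.62.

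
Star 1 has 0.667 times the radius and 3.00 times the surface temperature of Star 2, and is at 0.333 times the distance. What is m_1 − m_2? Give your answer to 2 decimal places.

L_1/L_2 = (0.667)²(3.00)⁴ = 36.04.
F_1/F_2 = (L_1/L_2)/(d_1/d_2)² = 36.04/0.1109 = 325.0.
m_1 − m_2 = −2.5 log₁₀(325.0) = -6.28.

-6.28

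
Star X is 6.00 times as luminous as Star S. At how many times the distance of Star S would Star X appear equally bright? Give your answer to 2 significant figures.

2.4

Equal flux requires L_X/d_X² = L_S/d_S², so d_X/d_S = √(L_X/L_S)
= √(6.00) = 2.449.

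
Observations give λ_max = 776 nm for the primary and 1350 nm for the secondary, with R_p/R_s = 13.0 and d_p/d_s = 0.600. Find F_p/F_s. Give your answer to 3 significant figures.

Wien's law: T_p/T_s = λ_s/λ_p = 1350/776 = 1.740.
L_p/L_s = (R_p/R_s)²(T_p/T_s)⁴ = (13.0)²(1.740)⁴ = 1548.
F_p/F_s = (L_p/L_s)/(d_p/d_s)² = 1548/(0.600)² = 4300.

4.30×10^3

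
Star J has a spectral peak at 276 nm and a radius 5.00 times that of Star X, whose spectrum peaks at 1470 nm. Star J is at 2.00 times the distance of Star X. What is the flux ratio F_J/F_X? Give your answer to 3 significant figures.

Wien's law: T_J/T_X = λ_X/λ_J = 1470/276 = 5.326.
L_J/L_X = (R_J/R_X)²(T_J/T_X)⁴ = (5.00)²(5.326)⁴ = 2.012×10^4.
F_J/F_X = (L_J/L_X)/(d_J/d_X)² = 2.012×10^4/(2.00)² = 5029.

5.03×10^3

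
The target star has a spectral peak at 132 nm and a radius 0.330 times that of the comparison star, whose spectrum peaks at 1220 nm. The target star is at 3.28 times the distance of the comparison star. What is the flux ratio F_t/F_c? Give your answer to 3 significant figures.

73.9

Wien's law: T_t/T_c = λ_c/λ_t = 1220/132 = 9.242.
L_t/L_c = (R_t/R_c)²(T_t/T_c)⁴ = (0.330)²(9.242)⁴ = 794.6.
F_t/F_c = (L_t/L_c)/(d_t/d_c)² = 794.6/(3.28)² = 73.86.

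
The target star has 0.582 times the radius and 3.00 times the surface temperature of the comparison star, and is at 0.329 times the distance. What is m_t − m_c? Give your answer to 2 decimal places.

L_t/L_c = (0.582)²(3.00)⁴ = 27.44.
F_t/F_c = (L_t/L_c)/(d_t/d_c)² = 27.44/0.1082 = 253.5.
m_t − m_c = −2.5 log₁₀(253.5) = -6.01.

-6.01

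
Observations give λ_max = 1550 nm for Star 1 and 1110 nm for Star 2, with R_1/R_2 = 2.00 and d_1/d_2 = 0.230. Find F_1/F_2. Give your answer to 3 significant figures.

Wien's law: T_1/T_2 = λ_2/λ_1 = 1110/1550 = 0.7161.
L_1/L_2 = (R_1/R_2)²(T_1/T_2)⁴ = (2.00)²(0.7161)⁴ = 1.052.
F_1/F_2 = (L_1/L_2)/(d_1/d_2)² = 1.052/(0.230)² = 19.89.

19.9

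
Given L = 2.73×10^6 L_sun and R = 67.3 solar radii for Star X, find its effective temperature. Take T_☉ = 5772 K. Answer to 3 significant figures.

2.86×10^4 K

T/T_☉ = (L/L_☉)^(1/4) / (R/R_☉)^(1/2)
T = 5772 × (2.73×10^6)^(1/4) / √(67.3) = 5772 × 40.65 / 8.204 = 2.860×10^4 K.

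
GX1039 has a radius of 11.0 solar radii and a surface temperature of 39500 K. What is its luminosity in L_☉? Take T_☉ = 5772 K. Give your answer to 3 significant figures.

2.65×10^5 L_☉

L/L_☉ = (R/R_☉)² (T/T_☉)⁴ = (11.0)² × (39500/5772)⁴
       = 121.0 × (6.843)⁴ = 121.0 × 2193 = 2.654×10^5.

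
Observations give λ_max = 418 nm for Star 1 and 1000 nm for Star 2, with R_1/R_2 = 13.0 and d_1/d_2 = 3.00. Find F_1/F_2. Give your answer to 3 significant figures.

Wien's law: T_1/T_2 = λ_2/λ_1 = 1000/418 = 2.392.
L_1/L_2 = (R_1/R_2)²(T_1/T_2)⁴ = (13.0)²(2.392)⁴ = 5536.
F_1/F_2 = (L_1/L_2)/(d_1/d_2)² = 5536/(3.00)² = 615.1.

615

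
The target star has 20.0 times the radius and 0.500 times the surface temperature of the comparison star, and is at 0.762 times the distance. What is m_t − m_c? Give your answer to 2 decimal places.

L_t/L_c = (20.0)²(0.500)⁴ = 25.00.
F_t/F_c = (L_t/L_c)/(d_t/d_c)² = 25.00/0.5806 = 43.06.
m_t − m_c = −2.5 log₁₀(43.06) = -4.09.

-4.09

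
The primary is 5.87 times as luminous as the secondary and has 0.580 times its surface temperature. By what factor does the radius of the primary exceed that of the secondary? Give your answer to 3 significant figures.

L ∝ R²T⁴ gives R ∝ √L / T², so
R_p/R_s = √(5.87) / (0.580)² = 2.423 / 0.3364 = 7.202.

7.20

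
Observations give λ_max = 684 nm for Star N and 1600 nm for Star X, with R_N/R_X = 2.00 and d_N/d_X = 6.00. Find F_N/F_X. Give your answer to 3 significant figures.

Wien's law: T_N/T_X = λ_X/λ_N = 1600/684 = 2.339.
L_N/L_X = (R_N/R_X)²(T_N/T_X)⁴ = (2.00)²(2.339)⁴ = 119.8.
F_N/F_X = (L_N/L_X)/(d_N/d_X)² = 119.8/(6.00)² = 3.327.

3.33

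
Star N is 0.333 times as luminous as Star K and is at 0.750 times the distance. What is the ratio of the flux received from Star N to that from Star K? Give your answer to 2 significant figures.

0.59

F = L/(4πd²), so F_N/F_K = (L_N/L_K) / (d_N/d_K)²
= 0.333 / (0.750)² = 0.333 / 0.5625 = 0.5920.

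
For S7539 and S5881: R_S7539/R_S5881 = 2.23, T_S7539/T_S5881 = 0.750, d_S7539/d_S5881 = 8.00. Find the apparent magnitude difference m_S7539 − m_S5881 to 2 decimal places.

L_S7539/L_S5881 = (2.23)²(0.750)⁴ = 1.573.
F_S7539/F_S5881 = (L_S7539/L_S5881)/(d_S7539/d_S5881)² = 1.573/64.00 = 0.02459.
m_S7539 − m_S5881 = −2.5 log₁₀(0.02459) = 4.02.

4.02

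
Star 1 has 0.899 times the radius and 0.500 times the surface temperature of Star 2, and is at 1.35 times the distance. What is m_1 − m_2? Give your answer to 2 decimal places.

L_1/L_2 = (0.899)²(0.500)⁴ = 0.05051.
F_1/F_2 = (L_1/L_2)/(d_1/d_2)² = 0.05051/1.823 = 0.02772.
m_1 − m_2 = −2.5 log₁₀(0.02772) = 3.89.

3.89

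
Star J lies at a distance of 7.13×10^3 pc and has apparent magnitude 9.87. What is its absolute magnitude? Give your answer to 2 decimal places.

-4.40

M = m − 5 log₁₀(d/10 pc) = 9.87 − 5 log₁₀(7.13×10^3/10)
  = 9.87 − 5 × 2.853 = 9.87 − 14.27 = -4.40.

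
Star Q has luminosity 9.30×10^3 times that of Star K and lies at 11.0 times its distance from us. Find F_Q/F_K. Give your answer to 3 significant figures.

76.9

F = L/(4πd²), so F_Q/F_K = (L_Q/L_K) / (d_Q/d_K)²
= 9.30×10^3 / (11.0)² = 9.30×10^3 / 121.0 = 76.86.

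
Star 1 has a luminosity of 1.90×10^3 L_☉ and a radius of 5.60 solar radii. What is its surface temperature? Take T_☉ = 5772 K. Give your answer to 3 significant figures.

T/T_☉ = (L/L_☉)^(1/4) / (R/R_☉)^(1/2)
T = 5772 × (1.90×10^3)^(1/4) / √(5.60) = 5772 × 6.602 / 2.366 = 1.610×10^4 K.

1.61×10^4 K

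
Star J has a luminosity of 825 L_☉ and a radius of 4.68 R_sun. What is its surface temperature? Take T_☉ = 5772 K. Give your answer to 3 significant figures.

T/T_☉ = (L/L_☉)^(1/4) / (R/R_☉)^(1/2)
T = 5772 × (825)^(1/4) / √(4.68) = 5772 × 5.359 / 2.163 = 1.430×10^4 K.

1.43×10^4 K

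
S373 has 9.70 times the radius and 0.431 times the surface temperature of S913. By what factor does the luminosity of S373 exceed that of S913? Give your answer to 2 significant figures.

3.2

From the Stefan–Boltzmann law, L ∝ R²T⁴, so
L_S373/L_S913 = (R_S373/R_S913)² (T_S373/T_S913)⁴ = (9.70)² × (0.431)⁴ = 94.09 × 0.03451 = 3.247.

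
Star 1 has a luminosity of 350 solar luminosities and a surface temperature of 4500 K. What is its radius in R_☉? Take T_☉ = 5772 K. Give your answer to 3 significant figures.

30.8 R_☉

R/R_☉ = √(L/L_☉) / (T/T_☉)² = √(350) / (0.7796)²
       = 18.71 / 0.6078 = 30.78.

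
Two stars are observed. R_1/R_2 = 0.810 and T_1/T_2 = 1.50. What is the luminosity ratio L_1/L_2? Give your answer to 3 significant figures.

From the Stefan–Boltzmann law, L ∝ R²T⁴, so
L_1/L_2 = (R_1/R_2)² (T_1/T_2)⁴ = (0.810)² × (1.50)⁴ = 0.6561 × 5.062 = 3.322.

3.32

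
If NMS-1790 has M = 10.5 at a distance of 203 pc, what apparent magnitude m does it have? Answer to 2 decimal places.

17.04

m = M + 5 log₁₀(d/10 pc) = 10.5 + 5 log₁₀(203/10)
  = 10.5 + 5 × 1.307 = 10.5 + 6.54 = 17.04.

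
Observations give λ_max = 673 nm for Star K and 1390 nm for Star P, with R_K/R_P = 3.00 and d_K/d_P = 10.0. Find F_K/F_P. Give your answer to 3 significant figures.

Wien's law: T_K/T_P = λ_P/λ_K = 1390/673 = 2.065.
L_K/L_P = (R_K/R_P)²(T_K/T_P)⁴ = (3.00)²(2.065)⁴ = 163.8.
F_K/F_P = (L_K/L_P)/(d_K/d_P)² = 163.8/(10.0)² = 1.638.

1.64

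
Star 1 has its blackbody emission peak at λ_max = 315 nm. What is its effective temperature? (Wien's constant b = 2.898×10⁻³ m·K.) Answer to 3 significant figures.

9.20×10^3 K

T = b/λ_max = 2.898×10⁻³ / (315×10⁻⁹) = 9200 K.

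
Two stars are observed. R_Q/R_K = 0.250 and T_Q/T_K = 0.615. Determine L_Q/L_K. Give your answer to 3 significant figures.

0.00894

From the Stefan–Boltzmann law, L ∝ R²T⁴, so
L_Q/L_K = (R_Q/R_K)² (T_Q/T_K)⁴ = (0.250)² × (0.615)⁴ = 0.06250 × 0.1431 = 0.008941.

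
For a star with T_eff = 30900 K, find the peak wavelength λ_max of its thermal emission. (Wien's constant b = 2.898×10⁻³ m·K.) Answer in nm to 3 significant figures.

93.8 nm

λ_max = b/T = 2.898×10⁻³ / 30900 = 9.38×10^-8 m = 93.79 nm.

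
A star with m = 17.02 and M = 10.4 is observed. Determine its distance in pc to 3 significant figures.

211 pc

m − M = 5 log₁₀(d/10 pc)
17.02 − (10.4) = 6.62 = 5 log₁₀(d/10)
d = 10 × 10^(6.62/5) = 10 × 10^1.324 = 210.9 pc.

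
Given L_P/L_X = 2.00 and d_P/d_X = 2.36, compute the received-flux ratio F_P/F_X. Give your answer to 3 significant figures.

0.359

F = L/(4πd²), so F_P/F_X = (L_P/L_X) / (d_P/d_X)²
= 2.00 / (2.36)² = 2.00 / 5.570 = 0.3591.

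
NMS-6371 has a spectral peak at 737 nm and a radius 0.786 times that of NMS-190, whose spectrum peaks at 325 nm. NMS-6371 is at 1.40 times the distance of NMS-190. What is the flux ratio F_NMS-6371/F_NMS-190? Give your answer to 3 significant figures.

Wien's law: T_NMS-6371/T_NMS-190 = λ_NMS-190/λ_NMS-6371 = 325/737 = 0.4410.
L_NMS-6371/L_NMS-190 = (R_NMS-6371/R_NMS-190)²(T_NMS-6371/T_NMS-190)⁴ = (0.786)²(0.4410)⁴ = 0.02336.
F_NMS-6371/F_NMS-190 = (L_NMS-6371/L_NMS-190)/(d_NMS-6371/d_NMS-190)² = 0.02336/(1.40)² = 0.01192.

0.0119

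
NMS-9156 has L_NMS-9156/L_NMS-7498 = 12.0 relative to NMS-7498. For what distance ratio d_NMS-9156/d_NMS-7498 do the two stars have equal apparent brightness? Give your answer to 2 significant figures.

3.5

Equal flux requires L_NMS-9156/d_NMS-9156² = L_NMS-7498/d_NMS-7498², so d_NMS-9156/d_NMS-7498 = √(L_NMS-9156/L_NMS-7498)
= √(12.0) = 3.464.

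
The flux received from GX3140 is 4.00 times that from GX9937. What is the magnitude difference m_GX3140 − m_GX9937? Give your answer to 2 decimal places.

m_GX3140 − m_GX9937 = −2.5 log₁₀(F_GX3140/F_GX9937) = −2.5 log₁₀(4.00) = −2.5 × (0.602) = -1.505.

-1.51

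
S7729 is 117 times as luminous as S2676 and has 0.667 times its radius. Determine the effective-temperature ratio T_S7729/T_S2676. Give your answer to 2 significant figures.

4.0

L ∝ R²T⁴ gives T ∝ (L/R²)^(1/4), so
T_S7729/T_S2676 = (117 / 0.667²)^(1/4) = (263.0)^(1/4) = 4.027.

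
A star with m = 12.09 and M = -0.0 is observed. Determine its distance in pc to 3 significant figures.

2.62×10^3 pc

m − M = 5 log₁₀(d/10 pc)
12.09 − (-0.0) = 12.09 = 5 log₁₀(d/10)
d = 10 × 10^(12.09/5) = 10 × 10^2.418 = 2618 pc.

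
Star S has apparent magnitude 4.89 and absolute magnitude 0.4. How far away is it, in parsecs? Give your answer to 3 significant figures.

79.1 pc

m − M = 5 log₁₀(d/10 pc)
4.89 − (0.4) = 4.49 = 5 log₁₀(d/10)
d = 10 × 10^(4.49/5) = 10 × 10^0.898 = 79.07 pc.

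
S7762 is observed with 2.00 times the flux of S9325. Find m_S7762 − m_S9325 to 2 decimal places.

m_S7762 − m_S9325 = −2.5 log₁₀(F_S7762/F_S9325) = −2.5 log₁₀(2.00) = −2.5 × (0.301) = -0.753.

-0.75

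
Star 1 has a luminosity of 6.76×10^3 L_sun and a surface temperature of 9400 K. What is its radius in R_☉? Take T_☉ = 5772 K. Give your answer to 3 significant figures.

31.0 R_☉

R/R_☉ = √(L/L_☉) / (T/T_☉)² = √(6.76×10^3) / (1.629)²
       = 82.22 / 2.652 = 31.00.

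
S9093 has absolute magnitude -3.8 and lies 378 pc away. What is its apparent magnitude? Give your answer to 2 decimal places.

4.09

m = M + 5 log₁₀(d/10 pc) = -3.8 + 5 log₁₀(378/10)
  = -3.8 + 5 × 1.577 = -3.8 + 7.89 = 4.09.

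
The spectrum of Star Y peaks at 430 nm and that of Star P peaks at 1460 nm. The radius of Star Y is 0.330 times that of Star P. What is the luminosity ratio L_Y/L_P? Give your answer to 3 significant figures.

14.5

Wien's law gives T ∝ 1/λ_max, so T_Y/T_P = λ_P/λ_Y = 1460/430 = 3.395.
Then L ∝ R²T⁴ gives L_Y/L_P = (0.330)² × (3.395)⁴ = 0.1089 × 132.9 = 14.47.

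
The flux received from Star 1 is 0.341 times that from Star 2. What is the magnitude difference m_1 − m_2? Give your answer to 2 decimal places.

m_1 − m_2 = −2.5 log₁₀(F_1/F_2) = −2.5 log₁₀(0.341) = −2.5 × (-0.467) = 1.168.

1.17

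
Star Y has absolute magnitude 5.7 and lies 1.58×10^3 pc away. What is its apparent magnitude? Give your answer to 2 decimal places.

m = M + 5 log₁₀(d/10 pc) = 5.7 + 5 log₁₀(1.58×10^3/10)
  = 5.7 + 5 × 2.199 = 5.7 + 10.99 = 16.69.

16.69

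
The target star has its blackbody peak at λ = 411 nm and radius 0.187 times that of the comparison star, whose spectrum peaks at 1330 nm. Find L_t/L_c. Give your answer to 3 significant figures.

Wien's law gives T ∝ 1/λ_max, so T_t/T_c = λ_c/λ_t = 1330/411 = 3.236.
Then L ∝ R²T⁴ gives L_t/L_c = (0.187)² × (3.236)⁴ = 0.03497 × 109.7 = 3.835.

3.83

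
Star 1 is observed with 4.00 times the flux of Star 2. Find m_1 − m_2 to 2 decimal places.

m_1 − m_2 = −2.5 log₁₀(F_1/F_2) = −2.5 log₁₀(4.00) = −2.5 × (0.602) = -1.505.

-1.51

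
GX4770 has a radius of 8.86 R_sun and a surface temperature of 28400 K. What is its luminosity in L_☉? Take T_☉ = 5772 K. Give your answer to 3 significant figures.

4.60×10^4 L_☉

L/L_☉ = (R/R_☉)² (T/T_☉)⁴ = (8.86)² × (28400/5772)⁴
       = 78.50 × (4.920)⁴ = 78.50 × 586.1 = 4.601×10^4.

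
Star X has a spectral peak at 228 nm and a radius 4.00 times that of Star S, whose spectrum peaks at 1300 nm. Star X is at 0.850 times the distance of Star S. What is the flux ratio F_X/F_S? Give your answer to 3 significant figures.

2.34×10^4

Wien's law: T_X/T_S = λ_S/λ_X = 1300/228 = 5.702.
L_X/L_S = (R_X/R_S)²(T_X/T_S)⁴ = (4.00)²(5.702)⁴ = 1.691×10^4.
F_X/F_S = (L_X/L_S)/(d_X/d_S)² = 1.691×10^4/(0.850)² = 2.341×10^4.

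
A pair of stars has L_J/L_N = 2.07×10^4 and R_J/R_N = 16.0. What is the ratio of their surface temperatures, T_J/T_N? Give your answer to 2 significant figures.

L ∝ R²T⁴ gives T ∝ (L/R²)^(1/4), so
T_J/T_N = (2.07×10^4 / 16.0²)^(1/4) = (80.86)^(1/4) = 2.999.

3.0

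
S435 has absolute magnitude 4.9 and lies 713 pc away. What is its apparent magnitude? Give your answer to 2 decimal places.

14.17

m = M + 5 log₁₀(d/10 pc) = 4.9 + 5 log₁₀(713/10)
  = 4.9 + 5 × 1.853 = 4.9 + 9.27 = 14.17.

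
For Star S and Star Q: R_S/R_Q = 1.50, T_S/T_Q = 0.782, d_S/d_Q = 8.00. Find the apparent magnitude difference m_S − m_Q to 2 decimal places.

4.70

L_S/L_Q = (1.50)²(0.782)⁴ = 0.8414.
F_S/F_Q = (L_S/L_Q)/(d_S/d_Q)² = 0.8414/64.00 = 0.01315.
m_S − m_Q = −2.5 log₁₀(0.01315) = 4.70.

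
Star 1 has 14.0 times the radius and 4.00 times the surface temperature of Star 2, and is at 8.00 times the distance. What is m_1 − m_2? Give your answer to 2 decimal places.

L_1/L_2 = (14.0)²(4.00)⁴ = 5.018×10^4.
F_1/F_2 = (L_1/L_2)/(d_1/d_2)² = 5.018×10^4/64.00 = 784.0.
m_1 − m_2 = −2.5 log₁₀(784.0) = -7.24.

-7.24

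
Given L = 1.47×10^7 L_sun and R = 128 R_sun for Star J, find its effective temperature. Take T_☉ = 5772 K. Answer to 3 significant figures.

3.16×10^4 K

T/T_☉ = (L/L_☉)^(1/4) / (R/R_☉)^(1/2)
T = 5772 × (1.47×10^7)^(1/4) / √(128) = 5772 × 61.92 / 11.31 = 3.159×10^4 K.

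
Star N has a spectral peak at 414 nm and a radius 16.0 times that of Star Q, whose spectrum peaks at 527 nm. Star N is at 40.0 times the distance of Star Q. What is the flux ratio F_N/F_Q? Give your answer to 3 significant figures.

0.420

Wien's law: T_N/T_Q = λ_Q/λ_N = 527/414 = 1.273.
L_N/L_Q = (R_N/R_Q)²(T_N/T_Q)⁴ = (16.0)²(1.273)⁴ = 672.2.
F_N/F_Q = (L_N/L_Q)/(d_N/d_Q)² = 672.2/(40.0)² = 0.4201.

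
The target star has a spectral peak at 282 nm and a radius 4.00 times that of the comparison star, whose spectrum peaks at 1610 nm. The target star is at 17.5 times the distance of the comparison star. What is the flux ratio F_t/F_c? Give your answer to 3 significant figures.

Wien's law: T_t/T_c = λ_c/λ_t = 1610/282 = 5.709.
L_t/L_c = (R_t/R_c)²(T_t/T_c)⁴ = (4.00)²(5.709)⁴ = 1.700×10^4.
F_t/F_c = (L_t/L_c)/(d_t/d_c)² = 1.700×10^4/(17.5)² = 55.51.

55.5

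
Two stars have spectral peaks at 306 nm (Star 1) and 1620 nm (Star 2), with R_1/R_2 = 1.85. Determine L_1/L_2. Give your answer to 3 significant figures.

Wien's law gives T ∝ 1/λ_max, so T_1/T_2 = λ_2/λ_1 = 1620/306 = 5.294.
Then L ∝ R²T⁴ gives L_1/L_2 = (1.85)² × (5.294)⁴ = 3.423 × 785.6 = 2689.

2.69×10^3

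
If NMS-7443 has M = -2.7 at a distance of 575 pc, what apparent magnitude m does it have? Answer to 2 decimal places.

6.10

m = M + 5 log₁₀(d/10 pc) = -2.7 + 5 log₁₀(575/10)
  = -2.7 + 5 × 1.760 = -2.7 + 8.80 = 6.10.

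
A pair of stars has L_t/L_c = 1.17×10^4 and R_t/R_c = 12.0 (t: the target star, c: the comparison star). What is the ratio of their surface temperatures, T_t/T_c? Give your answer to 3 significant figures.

3.00

L ∝ R²T⁴ gives T ∝ (L/R²)^(1/4), so
T_t/T_c = (1.17×10^4 / 12.0²)^(1/4) = (81.25)^(1/4) = 3.002.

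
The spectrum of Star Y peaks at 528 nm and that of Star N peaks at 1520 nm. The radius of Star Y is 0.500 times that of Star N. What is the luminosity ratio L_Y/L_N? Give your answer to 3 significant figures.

17.2

Wien's law gives T ∝ 1/λ_max, so T_Y/T_N = λ_N/λ_Y = 1520/528 = 2.879.
Then L ∝ R²T⁴ gives L_Y/L_N = (0.500)² × (2.879)⁴ = 0.2500 × 68.68 = 17.17.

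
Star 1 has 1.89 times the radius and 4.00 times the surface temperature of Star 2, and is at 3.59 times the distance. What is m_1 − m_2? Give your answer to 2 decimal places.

-4.63

L_1/L_2 = (1.89)²(4.00)⁴ = 914.5.
F_1/F_2 = (L_1/L_2)/(d_1/d_2)² = 914.5/12.89 = 70.95.
m_1 − m_2 = −2.5 log₁₀(70.95) = -4.63.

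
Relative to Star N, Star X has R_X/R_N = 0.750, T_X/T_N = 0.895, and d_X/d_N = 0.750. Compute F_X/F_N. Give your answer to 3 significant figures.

L_X/L_N = (R_X/R_N)²(T_X/T_N)⁴ = (0.750)² × (0.895)⁴ = 0.3609.
F_X/F_N = (L_X/L_N)/(d_X/d_N)² = 0.3609 / (0.750)² = 0.6416.

0.642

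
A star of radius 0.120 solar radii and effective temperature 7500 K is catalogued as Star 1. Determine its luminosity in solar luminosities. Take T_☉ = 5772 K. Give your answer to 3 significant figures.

L/L_☉ = (R/R_☉)² (T/T_☉)⁴ = (0.120)² × (7500/5772)⁴
       = 0.01440 × (1.299)⁴ = 0.01440 × 2.851 = 0.04105.

0.0410 solar luminosities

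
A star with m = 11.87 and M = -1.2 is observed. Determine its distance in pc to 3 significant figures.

4.11×10^3 pc

m − M = 5 log₁₀(d/10 pc)
11.87 − (-1.2) = 13.07 = 5 log₁₀(d/10)
d = 10 × 10^(13.07/5) = 10 × 10^2.614 = 4111 pc.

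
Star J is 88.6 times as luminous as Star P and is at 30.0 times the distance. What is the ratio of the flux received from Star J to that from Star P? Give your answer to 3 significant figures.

F = L/(4πd²), so F_J/F_P = (L_J/L_P) / (d_J/d_P)²
= 88.6 / (30.0)² = 88.6 / 900.0 = 0.09844.

0.0984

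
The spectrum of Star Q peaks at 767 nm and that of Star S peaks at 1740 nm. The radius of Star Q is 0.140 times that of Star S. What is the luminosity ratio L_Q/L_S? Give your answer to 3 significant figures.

Wien's law gives T ∝ 1/λ_max, so T_Q/T_S = λ_S/λ_Q = 1740/767 = 2.269.
Then L ∝ R²T⁴ gives L_Q/L_S = (0.140)² × (2.269)⁴ = 0.01960 × 26.49 = 0.5191.

0.519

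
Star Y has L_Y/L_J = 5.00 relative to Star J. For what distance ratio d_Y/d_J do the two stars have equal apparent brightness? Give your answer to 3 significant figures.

Equal flux requires L_Y/d_Y² = L_J/d_J², so d_Y/d_J = √(L_Y/L_J)
= √(5.00) = 2.236.

2.24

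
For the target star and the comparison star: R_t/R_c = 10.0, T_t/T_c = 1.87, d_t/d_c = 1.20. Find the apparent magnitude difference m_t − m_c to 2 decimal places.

-7.32

L_t/L_c = (10.0)²(1.87)⁴ = 1223.
F_t/F_c = (L_t/L_c)/(d_t/d_c)² = 1223/1.440 = 849.2.
m_t − m_c = −2.5 log₁₀(849.2) = -7.32.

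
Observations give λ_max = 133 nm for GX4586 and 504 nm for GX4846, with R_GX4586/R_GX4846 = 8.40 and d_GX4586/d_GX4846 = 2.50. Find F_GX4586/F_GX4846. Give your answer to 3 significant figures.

Wien's law: T_GX4586/T_GX4846 = λ_GX4846/λ_GX4586 = 504/133 = 3.789.
L_GX4586/L_GX4846 = (R_GX4586/R_GX4846)²(T_GX4586/T_GX4846)⁴ = (8.40)²(3.789)⁴ = 1.455×10^4.
F_GX4586/F_GX4846 = (L_GX4586/L_GX4846)/(d_GX4586/d_GX4846)² = 1.455×10^4/(2.50)² = 2328.

2.33×10^3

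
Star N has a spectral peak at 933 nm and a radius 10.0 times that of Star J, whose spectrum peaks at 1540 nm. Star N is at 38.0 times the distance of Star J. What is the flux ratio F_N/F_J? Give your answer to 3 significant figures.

Wien's law: T_N/T_J = λ_J/λ_N = 1540/933 = 1.651.
L_N/L_J = (R_N/R_J)²(T_N/T_J)⁴ = (10.0)²(1.651)⁴ = 742.3.
F_N/F_J = (L_N/L_J)/(d_N/d_J)² = 742.3/(38.0)² = 0.5140.

0.514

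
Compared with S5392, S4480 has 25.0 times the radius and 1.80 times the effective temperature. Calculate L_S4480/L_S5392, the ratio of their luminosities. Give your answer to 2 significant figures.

6.6×10^3

From the Stefan–Boltzmann law, L ∝ R²T⁴, so
L_S4480/L_S5392 = (R_S4480/R_S5392)² (T_S4480/T_S5392)⁴ = (25.0)² × (1.80)⁴ = 625.0 × 10.50 = 6561.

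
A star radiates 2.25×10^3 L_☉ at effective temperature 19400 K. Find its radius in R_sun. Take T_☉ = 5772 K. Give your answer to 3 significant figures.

4.20 R_sun

R/R_☉ = √(L/L_☉) / (T/T_☉)² = √(2.25×10^3) / (3.361)²
       = 47.43 / 11.30 = 4.199.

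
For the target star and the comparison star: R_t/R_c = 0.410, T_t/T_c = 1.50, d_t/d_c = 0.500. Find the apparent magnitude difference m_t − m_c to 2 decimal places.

-1.33

L_t/L_c = (0.410)²(1.50)⁴ = 0.8510.
F_t/F_c = (L_t/L_c)/(d_t/d_c)² = 0.8510/0.2500 = 3.404.
m_t − m_c = −2.5 log₁₀(3.404) = -1.33.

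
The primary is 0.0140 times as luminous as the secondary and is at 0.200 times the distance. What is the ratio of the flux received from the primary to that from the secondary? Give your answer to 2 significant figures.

0.35

F = L/(4πd²), so F_p/F_s = (L_p/L_s) / (d_p/d_s)²
= 0.0140 / (0.200)² = 0.0140 / 0.04000 = 0.3500.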